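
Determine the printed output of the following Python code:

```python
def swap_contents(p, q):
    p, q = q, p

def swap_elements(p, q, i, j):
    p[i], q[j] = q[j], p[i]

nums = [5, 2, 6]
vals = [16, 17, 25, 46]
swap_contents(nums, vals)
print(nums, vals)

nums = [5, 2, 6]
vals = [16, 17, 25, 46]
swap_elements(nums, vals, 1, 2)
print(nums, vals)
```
[5, 2, 6] [16, 17, 25, 46]
[5, 25, 6] [16, 17, 2, 46]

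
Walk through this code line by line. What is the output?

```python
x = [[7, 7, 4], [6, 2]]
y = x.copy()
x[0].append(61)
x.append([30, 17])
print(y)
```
[[7, 7, 4, 61], [6, 2]]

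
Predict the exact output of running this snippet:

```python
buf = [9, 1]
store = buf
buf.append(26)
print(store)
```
[9, 1, 26]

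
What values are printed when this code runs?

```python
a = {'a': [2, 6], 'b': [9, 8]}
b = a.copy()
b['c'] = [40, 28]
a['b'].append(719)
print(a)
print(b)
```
{'a': [2, 6], 'b': [9, 8, 719]}
{'a': [2, 6], 'b': [9, 8, 719], 'c': [40, 28]}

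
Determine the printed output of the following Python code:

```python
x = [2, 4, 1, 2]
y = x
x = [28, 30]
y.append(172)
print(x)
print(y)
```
[28, 30]
[2, 4, 1, 2, 172]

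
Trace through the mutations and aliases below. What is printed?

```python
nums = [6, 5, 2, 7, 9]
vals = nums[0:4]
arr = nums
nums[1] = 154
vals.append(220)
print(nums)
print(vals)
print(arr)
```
[6, 154, 2, 7, 9]
[6, 5, 2, 7, 220]
[6, 154, 2, 7, 9]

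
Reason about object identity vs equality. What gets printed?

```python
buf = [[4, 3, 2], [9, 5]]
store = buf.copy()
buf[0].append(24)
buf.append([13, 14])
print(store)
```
[[4, 3, 2, 24], [9, 5]]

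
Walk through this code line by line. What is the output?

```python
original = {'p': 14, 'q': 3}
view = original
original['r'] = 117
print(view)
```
{'p': 14, 'q': 3, 'r': 117}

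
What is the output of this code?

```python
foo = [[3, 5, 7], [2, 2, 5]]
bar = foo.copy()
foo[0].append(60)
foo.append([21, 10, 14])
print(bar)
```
[[3, 5, 7, 60], [2, 2, 5]]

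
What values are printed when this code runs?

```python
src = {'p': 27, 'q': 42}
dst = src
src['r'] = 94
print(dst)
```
{'p': 27, 'q': 42, 'r': 94}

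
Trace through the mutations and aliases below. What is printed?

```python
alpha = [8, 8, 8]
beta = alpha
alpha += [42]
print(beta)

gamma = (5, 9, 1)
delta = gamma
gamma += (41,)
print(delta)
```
[8, 8, 8, 42]
(5, 9, 1)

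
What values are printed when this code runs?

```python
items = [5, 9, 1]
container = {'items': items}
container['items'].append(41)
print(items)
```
[5, 9, 1, 41]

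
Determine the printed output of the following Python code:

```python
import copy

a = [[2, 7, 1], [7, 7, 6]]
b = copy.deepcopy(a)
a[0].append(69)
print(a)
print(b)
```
[[2, 7, 1, 69], [7, 7, 6]]
[[2, 7, 1], [7, 7, 6]]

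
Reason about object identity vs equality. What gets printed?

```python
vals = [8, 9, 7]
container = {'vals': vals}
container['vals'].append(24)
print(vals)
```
[8, 9, 7, 24]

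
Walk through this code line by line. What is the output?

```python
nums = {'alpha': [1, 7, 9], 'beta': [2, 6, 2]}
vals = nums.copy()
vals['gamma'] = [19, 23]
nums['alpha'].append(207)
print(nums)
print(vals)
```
{'alpha': [1, 7, 9, 207], 'beta': [2, 6, 2]}
{'alpha': [1, 7, 9, 207], 'beta': [2, 6, 2], 'gamma': [19, 23]}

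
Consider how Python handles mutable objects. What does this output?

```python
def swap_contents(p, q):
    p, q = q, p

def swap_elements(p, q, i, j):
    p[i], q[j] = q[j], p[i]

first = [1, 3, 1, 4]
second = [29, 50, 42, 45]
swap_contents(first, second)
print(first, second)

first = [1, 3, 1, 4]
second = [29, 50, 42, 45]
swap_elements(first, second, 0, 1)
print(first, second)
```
[1, 3, 1, 4] [29, 50, 42, 45]
[50, 3, 1, 4] [29, 1, 42, 45]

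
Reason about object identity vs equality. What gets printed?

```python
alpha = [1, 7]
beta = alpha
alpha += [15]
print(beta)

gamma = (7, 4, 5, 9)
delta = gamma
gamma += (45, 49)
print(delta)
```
[1, 7, 15]
(7, 4, 5, 9)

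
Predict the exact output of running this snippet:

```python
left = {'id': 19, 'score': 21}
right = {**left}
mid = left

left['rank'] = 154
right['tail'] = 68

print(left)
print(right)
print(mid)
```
{'id': 19, 'score': 21, 'rank': 154}
{'id': 19, 'score': 21, 'tail': 68}
{'id': 19, 'score': 21, 'rank': 154}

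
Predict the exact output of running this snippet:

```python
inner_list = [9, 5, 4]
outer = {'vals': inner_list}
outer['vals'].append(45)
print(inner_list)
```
[9, 5, 4, 45]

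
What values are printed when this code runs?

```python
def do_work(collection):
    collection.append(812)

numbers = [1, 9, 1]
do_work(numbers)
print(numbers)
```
[1, 9, 1, 812]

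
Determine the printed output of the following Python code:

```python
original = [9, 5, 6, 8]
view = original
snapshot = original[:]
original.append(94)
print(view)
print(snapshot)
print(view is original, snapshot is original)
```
[9, 5, 6, 8, 94]
[9, 5, 6, 8]
True False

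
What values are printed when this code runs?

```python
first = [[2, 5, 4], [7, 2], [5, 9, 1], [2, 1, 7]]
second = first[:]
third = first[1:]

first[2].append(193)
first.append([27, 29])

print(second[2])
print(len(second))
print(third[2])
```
[5, 9, 1, 193]
4
[2, 1, 7]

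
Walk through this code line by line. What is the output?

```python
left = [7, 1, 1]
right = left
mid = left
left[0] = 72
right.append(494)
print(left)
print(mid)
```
[72, 1, 1, 494]
[72, 1, 1, 494]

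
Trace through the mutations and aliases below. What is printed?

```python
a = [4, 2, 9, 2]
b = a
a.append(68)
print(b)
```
[4, 2, 9, 2, 68]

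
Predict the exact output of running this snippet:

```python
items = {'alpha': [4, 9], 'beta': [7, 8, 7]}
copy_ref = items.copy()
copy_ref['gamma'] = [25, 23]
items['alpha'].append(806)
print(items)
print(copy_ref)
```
{'alpha': [4, 9, 806], 'beta': [7, 8, 7]}
{'alpha': [4, 9, 806], 'beta': [7, 8, 7], 'gamma': [25, 23]}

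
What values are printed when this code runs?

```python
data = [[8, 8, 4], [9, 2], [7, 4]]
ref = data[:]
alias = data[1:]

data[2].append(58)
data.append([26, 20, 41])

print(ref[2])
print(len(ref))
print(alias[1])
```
[7, 4, 58]
3
[7, 4, 58]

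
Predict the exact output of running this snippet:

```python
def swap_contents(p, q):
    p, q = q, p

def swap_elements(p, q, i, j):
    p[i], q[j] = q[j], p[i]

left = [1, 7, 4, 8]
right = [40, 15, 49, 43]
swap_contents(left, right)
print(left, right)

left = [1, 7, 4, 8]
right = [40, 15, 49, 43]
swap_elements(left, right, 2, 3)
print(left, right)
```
[1, 7, 4, 8] [40, 15, 49, 43]
[1, 7, 43, 8] [40, 15, 49, 4]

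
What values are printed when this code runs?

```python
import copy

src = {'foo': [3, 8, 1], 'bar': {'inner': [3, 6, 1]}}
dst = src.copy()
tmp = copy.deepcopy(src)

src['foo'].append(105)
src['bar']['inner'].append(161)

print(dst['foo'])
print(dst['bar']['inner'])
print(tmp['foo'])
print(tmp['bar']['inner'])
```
[3, 8, 1, 105]
[3, 6, 1, 161]
[3, 8, 1]
[3, 6, 1]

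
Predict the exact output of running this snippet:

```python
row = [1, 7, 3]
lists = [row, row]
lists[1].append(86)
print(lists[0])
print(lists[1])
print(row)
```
[1, 7, 3, 86]
[1, 7, 3, 86]
[1, 7, 3, 86]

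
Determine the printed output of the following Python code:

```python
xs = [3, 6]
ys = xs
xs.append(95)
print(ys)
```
[3, 6, 95]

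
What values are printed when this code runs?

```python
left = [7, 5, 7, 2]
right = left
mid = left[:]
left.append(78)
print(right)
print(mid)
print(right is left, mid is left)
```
[7, 5, 7, 2, 78]
[7, 5, 7, 2]
True False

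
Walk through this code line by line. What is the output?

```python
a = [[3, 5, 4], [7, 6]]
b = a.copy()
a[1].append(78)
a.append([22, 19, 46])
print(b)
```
[[3, 5, 4], [7, 6, 78]]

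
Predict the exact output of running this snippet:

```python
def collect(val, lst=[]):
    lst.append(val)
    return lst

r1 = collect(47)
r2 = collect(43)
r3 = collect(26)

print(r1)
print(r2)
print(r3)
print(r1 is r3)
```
[47, 43, 26]
[47, 43, 26]
[47, 43, 26]
True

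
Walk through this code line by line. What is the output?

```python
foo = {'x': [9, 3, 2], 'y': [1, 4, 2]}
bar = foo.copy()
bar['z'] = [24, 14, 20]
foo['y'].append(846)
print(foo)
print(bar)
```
{'x': [9, 3, 2], 'y': [1, 4, 2, 846]}
{'x': [9, 3, 2], 'y': [1, 4, 2, 846], 'z': [24, 14, 20]}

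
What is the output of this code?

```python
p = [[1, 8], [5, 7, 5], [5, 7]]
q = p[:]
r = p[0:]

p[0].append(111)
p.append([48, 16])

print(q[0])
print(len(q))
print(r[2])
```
[1, 8, 111]
3
[5, 7]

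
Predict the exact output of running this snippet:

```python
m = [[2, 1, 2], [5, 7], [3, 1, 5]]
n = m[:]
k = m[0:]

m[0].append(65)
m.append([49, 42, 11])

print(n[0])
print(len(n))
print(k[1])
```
[2, 1, 2, 65]
3
[5, 7]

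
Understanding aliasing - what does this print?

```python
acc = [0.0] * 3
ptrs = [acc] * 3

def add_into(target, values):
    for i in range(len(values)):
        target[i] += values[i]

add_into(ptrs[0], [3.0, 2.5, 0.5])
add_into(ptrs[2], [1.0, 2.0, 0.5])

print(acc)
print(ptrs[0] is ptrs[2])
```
[4.0, 4.5, 1.0]
True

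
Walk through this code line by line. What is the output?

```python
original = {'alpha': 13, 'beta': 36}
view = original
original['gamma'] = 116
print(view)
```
{'alpha': 13, 'beta': 36, 'gamma': 116}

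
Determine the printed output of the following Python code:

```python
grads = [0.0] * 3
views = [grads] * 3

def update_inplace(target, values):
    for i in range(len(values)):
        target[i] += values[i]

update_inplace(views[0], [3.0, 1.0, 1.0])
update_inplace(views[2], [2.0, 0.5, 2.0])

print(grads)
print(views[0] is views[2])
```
[5.0, 1.5, 3.0]
True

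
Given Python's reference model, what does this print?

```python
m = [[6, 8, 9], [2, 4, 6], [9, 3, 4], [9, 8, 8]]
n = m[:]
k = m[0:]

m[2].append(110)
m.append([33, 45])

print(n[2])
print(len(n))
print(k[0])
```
[9, 3, 4, 110]
4
[6, 8, 9]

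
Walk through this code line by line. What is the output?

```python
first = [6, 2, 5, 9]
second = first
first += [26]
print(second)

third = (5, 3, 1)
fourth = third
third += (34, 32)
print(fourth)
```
[6, 2, 5, 9, 26]
(5, 3, 1)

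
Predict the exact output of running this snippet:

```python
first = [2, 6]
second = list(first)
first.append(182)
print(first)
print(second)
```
[2, 6, 182]
[2, 6]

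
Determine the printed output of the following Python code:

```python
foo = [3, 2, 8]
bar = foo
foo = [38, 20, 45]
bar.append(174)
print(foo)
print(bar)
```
[38, 20, 45]
[3, 2, 8, 174]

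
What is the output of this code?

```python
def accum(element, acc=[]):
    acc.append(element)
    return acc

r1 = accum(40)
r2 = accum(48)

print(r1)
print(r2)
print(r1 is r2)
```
[40, 48]
[40, 48]
True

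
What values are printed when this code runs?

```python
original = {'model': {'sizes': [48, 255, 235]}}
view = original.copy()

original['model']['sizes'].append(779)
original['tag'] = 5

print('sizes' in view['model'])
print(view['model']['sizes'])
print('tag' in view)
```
True
[48, 255, 235, 779]
False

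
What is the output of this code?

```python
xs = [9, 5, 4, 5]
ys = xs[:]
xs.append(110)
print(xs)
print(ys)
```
[9, 5, 4, 5, 110]
[9, 5, 4, 5]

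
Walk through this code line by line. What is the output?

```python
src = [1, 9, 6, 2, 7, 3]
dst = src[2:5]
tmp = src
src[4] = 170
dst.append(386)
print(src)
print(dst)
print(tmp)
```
[1, 9, 6, 2, 170, 3]
[6, 2, 7, 386]
[1, 9, 6, 2, 170, 3]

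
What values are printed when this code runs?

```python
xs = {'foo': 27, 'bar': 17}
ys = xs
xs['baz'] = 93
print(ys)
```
{'foo': 27, 'bar': 17, 'baz': 93}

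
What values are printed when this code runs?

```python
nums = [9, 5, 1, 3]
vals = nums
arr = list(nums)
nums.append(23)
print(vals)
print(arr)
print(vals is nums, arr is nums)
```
[9, 5, 1, 3, 23]
[9, 5, 1, 3]
True False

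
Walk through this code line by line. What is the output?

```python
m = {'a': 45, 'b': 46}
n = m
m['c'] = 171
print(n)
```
{'a': 45, 'b': 46, 'c': 171}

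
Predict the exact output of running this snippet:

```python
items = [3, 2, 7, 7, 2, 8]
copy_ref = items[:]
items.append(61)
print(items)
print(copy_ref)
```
[3, 2, 7, 7, 2, 8, 61]
[3, 2, 7, 7, 2, 8]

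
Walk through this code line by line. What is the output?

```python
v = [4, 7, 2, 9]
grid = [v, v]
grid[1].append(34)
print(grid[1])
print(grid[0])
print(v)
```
[4, 7, 2, 9, 34]
[4, 7, 2, 9, 34]
[4, 7, 2, 9, 34]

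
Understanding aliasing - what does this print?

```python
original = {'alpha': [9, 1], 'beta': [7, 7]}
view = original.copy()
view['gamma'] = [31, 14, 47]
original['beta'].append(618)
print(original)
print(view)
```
{'alpha': [9, 1], 'beta': [7, 7, 618]}
{'alpha': [9, 1], 'beta': [7, 7, 618], 'gamma': [31, 14, 47]}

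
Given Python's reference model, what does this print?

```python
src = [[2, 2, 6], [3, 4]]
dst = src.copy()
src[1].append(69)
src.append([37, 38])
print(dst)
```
[[2, 2, 6], [3, 4, 69]]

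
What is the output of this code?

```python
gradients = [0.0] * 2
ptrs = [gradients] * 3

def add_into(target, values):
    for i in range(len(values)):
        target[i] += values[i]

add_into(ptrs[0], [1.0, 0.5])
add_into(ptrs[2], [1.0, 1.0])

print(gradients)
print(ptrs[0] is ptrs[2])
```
[2.0, 1.5]
True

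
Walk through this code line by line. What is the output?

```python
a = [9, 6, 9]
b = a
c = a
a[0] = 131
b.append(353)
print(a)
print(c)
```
[131, 6, 9, 353]
[131, 6, 9, 353]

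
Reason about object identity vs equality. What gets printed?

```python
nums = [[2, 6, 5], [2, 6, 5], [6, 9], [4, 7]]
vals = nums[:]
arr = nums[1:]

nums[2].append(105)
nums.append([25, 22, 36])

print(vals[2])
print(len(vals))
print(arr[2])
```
[6, 9, 105]
4
[4, 7]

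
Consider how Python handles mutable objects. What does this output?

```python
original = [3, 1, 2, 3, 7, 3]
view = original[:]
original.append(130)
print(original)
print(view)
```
[3, 1, 2, 3, 7, 3, 130]
[3, 1, 2, 3, 7, 3]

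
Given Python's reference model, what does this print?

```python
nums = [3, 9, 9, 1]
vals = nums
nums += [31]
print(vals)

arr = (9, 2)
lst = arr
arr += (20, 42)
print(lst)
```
[3, 9, 9, 1, 31]
(9, 2)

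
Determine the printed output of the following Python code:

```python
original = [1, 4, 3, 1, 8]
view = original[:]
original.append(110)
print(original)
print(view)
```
[1, 4, 3, 1, 8, 110]
[1, 4, 3, 1, 8]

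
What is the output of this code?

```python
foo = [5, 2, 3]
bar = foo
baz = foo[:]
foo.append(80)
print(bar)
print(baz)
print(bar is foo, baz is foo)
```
[5, 2, 3, 80]
[5, 2, 3]
True False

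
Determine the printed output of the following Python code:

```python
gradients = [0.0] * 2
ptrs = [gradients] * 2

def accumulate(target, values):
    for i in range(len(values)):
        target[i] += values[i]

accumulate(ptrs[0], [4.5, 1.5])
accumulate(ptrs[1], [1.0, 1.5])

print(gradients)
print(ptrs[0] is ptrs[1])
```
[5.5, 3.0]
True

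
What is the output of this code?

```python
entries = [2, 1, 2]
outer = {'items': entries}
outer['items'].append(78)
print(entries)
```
[2, 1, 2, 78]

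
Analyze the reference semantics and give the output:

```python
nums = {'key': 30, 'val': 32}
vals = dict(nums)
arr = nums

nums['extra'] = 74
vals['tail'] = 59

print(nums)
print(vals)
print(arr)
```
{'key': 30, 'val': 32, 'extra': 74}
{'key': 30, 'val': 32, 'tail': 59}
{'key': 30, 'val': 32, 'extra': 74}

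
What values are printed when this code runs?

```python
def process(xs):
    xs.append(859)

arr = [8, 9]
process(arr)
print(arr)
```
[8, 9, 859]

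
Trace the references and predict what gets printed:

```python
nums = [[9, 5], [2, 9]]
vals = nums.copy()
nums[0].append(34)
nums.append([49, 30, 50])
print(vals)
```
[[9, 5, 34], [2, 9]]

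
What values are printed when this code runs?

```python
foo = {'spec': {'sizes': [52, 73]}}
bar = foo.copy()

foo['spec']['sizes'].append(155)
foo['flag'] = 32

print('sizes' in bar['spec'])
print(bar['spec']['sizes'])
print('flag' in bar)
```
True
[52, 73, 155]
False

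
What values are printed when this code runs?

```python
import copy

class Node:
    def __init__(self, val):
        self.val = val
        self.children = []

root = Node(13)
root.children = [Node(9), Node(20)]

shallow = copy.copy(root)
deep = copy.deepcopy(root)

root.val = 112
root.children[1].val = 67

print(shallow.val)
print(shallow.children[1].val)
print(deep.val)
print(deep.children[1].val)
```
13
67
13
20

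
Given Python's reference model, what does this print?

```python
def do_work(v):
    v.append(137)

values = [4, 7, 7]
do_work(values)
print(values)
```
[4, 7, 7, 137]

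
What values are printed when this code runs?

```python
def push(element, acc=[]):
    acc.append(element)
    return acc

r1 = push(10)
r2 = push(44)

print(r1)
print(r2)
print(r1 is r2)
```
[10, 44]
[10, 44]
True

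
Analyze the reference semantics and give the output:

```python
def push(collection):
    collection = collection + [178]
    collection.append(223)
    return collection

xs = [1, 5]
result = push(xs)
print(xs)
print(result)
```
[1, 5]
[1, 5, 178, 223]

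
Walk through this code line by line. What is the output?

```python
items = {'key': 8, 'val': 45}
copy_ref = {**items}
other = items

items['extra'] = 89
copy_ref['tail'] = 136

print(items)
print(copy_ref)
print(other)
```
{'key': 8, 'val': 45, 'extra': 89}
{'key': 8, 'val': 45, 'tail': 136}
{'key': 8, 'val': 45, 'extra': 89}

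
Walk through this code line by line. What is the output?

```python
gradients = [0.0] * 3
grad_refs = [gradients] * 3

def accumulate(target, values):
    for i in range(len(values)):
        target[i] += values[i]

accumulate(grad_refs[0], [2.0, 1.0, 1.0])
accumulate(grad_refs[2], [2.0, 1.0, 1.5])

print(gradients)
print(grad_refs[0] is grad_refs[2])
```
[4.0, 2.0, 2.5]
True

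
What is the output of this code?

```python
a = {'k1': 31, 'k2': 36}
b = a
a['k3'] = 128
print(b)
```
{'k1': 31, 'k2': 36, 'k3': 128}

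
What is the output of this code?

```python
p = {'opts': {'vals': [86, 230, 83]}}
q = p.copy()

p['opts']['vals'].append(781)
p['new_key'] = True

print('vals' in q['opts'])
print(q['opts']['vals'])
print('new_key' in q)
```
True
[86, 230, 83, 781]
False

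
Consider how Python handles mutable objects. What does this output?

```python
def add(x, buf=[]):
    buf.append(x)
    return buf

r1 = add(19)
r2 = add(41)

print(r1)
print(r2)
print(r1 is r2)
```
[19, 41]
[19, 41]
True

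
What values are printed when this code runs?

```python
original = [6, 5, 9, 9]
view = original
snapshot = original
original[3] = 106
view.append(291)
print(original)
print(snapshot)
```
[6, 5, 9, 106, 291]
[6, 5, 9, 106, 291]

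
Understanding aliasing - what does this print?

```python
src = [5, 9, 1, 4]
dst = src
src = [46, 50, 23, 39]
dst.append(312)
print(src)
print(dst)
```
[46, 50, 23, 39]
[5, 9, 1, 4, 312]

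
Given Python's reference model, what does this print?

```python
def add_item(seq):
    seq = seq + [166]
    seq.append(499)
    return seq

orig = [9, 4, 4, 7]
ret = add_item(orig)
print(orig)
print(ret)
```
[9, 4, 4, 7]
[9, 4, 4, 7, 166, 499]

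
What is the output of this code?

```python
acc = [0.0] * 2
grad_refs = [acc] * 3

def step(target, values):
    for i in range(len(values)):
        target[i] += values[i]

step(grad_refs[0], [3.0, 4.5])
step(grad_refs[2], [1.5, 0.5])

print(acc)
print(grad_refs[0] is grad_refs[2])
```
[4.5, 5.0]
True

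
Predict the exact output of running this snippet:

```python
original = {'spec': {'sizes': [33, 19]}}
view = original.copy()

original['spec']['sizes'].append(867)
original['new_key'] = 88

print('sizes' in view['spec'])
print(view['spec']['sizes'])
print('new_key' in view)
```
True
[33, 19, 867]
False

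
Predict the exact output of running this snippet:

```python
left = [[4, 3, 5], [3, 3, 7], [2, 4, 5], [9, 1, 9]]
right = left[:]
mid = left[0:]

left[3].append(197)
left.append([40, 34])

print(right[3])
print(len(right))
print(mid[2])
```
[9, 1, 9, 197]
4
[2, 4, 5]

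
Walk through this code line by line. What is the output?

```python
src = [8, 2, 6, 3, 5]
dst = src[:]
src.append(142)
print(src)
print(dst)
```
[8, 2, 6, 3, 5, 142]
[8, 2, 6, 3, 5]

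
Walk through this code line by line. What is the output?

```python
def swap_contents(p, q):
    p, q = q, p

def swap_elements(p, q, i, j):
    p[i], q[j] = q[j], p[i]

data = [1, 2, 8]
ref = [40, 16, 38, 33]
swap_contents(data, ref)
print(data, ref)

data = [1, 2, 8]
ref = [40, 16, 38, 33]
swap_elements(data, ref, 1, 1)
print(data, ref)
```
[1, 2, 8] [40, 16, 38, 33]
[1, 16, 8] [40, 2, 38, 33]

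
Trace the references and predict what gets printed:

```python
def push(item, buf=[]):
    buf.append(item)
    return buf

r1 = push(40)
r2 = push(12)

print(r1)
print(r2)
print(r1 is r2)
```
[40, 12]
[40, 12]
True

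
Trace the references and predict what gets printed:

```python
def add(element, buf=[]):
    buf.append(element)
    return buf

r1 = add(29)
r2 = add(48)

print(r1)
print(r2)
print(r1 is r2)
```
[29, 48]
[29, 48]
True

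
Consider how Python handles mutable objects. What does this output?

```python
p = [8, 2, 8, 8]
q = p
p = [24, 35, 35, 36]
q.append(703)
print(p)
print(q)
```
[24, 35, 35, 36]
[8, 2, 8, 8, 703]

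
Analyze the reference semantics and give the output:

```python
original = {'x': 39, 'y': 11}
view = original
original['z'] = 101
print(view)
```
{'x': 39, 'y': 11, 'z': 101}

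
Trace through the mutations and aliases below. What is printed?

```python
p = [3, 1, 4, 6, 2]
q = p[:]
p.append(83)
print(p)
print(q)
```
[3, 1, 4, 6, 2, 83]
[3, 1, 4, 6, 2]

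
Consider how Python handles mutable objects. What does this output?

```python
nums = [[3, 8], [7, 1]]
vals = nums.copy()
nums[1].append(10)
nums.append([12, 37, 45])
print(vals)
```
[[3, 8], [7, 1, 10]]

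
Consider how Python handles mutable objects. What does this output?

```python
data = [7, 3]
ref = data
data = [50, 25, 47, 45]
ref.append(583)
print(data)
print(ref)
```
[50, 25, 47, 45]
[7, 3, 583]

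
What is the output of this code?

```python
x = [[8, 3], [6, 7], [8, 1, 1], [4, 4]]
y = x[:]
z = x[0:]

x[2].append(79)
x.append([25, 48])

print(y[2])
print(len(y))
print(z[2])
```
[8, 1, 1, 79]
4
[8, 1, 1, 79]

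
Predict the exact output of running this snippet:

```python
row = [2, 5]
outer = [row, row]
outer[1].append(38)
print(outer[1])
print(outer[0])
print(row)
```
[2, 5, 38]
[2, 5, 38]
[2, 5, 38]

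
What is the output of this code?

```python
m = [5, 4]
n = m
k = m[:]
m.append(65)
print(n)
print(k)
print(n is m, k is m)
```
[5, 4, 65]
[5, 4]
True False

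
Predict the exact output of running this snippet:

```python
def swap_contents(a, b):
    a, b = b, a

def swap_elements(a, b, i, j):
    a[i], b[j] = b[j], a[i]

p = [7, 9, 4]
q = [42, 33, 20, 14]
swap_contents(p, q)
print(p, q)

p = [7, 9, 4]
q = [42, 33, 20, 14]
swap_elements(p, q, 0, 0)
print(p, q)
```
[7, 9, 4] [42, 33, 20, 14]
[42, 9, 4] [7, 33, 20, 14]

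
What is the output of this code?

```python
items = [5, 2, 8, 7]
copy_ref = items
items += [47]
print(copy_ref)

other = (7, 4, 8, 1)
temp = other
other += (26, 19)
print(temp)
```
[5, 2, 8, 7, 47]
(7, 4, 8, 1)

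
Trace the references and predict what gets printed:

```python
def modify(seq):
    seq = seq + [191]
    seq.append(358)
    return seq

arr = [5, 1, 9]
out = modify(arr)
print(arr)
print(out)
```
[5, 1, 9]
[5, 1, 9, 191, 358]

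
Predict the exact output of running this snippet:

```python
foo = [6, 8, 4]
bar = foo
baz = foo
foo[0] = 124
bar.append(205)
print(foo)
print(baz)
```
[124, 8, 4, 205]
[124, 8, 4, 205]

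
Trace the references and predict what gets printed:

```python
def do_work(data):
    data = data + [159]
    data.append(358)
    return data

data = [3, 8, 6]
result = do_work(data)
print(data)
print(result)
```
[3, 8, 6]
[3, 8, 6, 159, 358]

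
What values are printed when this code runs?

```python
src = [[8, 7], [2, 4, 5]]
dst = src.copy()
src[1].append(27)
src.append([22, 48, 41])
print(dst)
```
[[8, 7], [2, 4, 5, 27]]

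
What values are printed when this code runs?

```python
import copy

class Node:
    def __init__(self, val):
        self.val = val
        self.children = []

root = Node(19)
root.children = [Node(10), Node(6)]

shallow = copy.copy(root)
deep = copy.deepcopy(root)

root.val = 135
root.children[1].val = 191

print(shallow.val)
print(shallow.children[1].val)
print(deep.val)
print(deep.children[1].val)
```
19
191
19
6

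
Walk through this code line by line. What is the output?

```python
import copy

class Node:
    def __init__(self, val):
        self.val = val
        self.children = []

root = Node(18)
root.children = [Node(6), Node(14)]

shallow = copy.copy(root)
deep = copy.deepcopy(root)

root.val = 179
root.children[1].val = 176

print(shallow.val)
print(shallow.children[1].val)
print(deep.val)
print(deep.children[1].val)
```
18
176
18
14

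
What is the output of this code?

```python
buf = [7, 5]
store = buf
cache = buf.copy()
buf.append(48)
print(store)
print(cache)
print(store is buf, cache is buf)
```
[7, 5, 48]
[7, 5]
True False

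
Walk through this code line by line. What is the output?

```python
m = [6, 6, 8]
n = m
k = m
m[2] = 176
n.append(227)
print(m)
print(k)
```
[6, 6, 176, 227]
[6, 6, 176, 227]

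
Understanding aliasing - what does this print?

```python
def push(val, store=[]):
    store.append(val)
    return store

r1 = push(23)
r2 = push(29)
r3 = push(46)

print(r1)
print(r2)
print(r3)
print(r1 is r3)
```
[23, 29, 46]
[23, 29, 46]
[23, 29, 46]
True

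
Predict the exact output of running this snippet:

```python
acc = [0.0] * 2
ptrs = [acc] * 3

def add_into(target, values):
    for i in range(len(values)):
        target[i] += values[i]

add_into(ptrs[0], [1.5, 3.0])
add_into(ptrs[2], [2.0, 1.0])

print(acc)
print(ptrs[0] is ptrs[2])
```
[3.5, 4.0]
True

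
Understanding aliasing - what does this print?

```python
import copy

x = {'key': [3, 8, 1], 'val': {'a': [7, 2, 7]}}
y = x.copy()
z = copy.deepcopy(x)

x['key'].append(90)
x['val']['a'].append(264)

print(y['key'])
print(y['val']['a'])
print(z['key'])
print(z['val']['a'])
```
[3, 8, 1, 90]
[7, 2, 7, 264]
[3, 8, 1]
[7, 2, 7]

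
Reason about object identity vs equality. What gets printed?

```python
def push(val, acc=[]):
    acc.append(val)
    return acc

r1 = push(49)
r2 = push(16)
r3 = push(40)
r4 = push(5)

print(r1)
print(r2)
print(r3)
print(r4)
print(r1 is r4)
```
[49, 16, 40, 5]
[49, 16, 40, 5]
[49, 16, 40, 5]
[49, 16, 40, 5]
True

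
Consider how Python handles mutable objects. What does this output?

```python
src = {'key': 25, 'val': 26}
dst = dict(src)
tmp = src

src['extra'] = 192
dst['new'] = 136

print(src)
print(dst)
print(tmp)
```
{'key': 25, 'val': 26, 'extra': 192}
{'key': 25, 'val': 26, 'new': 136}
{'key': 25, 'val': 26, 'extra': 192}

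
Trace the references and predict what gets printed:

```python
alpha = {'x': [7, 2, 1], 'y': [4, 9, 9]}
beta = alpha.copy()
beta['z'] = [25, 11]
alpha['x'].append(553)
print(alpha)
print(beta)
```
{'x': [7, 2, 1, 553], 'y': [4, 9, 9]}
{'x': [7, 2, 1, 553], 'y': [4, 9, 9], 'z': [25, 11]}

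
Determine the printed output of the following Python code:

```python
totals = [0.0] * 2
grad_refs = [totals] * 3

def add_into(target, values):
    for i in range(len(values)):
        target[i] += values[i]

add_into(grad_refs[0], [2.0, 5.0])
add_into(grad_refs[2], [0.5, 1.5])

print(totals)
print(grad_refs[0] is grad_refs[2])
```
[2.5, 6.5]
True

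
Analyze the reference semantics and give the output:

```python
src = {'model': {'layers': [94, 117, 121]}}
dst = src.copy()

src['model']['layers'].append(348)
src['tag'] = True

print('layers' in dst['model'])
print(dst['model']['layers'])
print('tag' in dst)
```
True
[94, 117, 121, 348]
False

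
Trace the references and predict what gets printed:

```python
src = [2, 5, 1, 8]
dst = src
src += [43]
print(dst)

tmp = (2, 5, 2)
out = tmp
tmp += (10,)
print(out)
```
[2, 5, 1, 8, 43]
(2, 5, 2)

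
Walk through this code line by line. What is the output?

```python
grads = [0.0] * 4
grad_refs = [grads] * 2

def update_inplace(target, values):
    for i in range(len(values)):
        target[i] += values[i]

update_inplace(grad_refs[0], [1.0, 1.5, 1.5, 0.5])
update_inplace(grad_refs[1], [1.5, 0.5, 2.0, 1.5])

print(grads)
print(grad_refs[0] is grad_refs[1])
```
[2.5, 2.0, 3.5, 2.0]
True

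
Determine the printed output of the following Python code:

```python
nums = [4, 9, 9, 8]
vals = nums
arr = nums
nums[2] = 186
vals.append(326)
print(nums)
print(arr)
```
[4, 9, 186, 8, 326]
[4, 9, 186, 8, 326]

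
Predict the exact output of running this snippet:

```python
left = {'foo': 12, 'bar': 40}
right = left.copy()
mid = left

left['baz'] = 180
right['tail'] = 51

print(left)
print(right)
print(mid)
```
{'foo': 12, 'bar': 40, 'baz': 180}
{'foo': 12, 'bar': 40, 'tail': 51}
{'foo': 12, 'bar': 40, 'baz': 180}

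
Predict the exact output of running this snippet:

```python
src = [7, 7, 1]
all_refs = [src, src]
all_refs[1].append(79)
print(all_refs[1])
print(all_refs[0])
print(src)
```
[7, 7, 1, 79]
[7, 7, 1, 79]
[7, 7, 1, 79]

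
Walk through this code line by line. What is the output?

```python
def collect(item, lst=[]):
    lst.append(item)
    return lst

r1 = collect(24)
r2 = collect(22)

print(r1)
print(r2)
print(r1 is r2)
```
[24, 22]
[24, 22]
True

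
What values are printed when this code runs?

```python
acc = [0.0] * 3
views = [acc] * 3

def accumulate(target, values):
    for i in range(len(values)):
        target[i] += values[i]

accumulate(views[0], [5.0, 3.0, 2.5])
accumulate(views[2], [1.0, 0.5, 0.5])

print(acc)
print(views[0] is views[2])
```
[6.0, 3.5, 3.0]
True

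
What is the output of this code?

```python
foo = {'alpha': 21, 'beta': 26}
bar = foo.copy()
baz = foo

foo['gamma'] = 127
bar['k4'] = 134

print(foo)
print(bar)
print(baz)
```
{'alpha': 21, 'beta': 26, 'gamma': 127}
{'alpha': 21, 'beta': 26, 'k4': 134}
{'alpha': 21, 'beta': 26, 'gamma': 127}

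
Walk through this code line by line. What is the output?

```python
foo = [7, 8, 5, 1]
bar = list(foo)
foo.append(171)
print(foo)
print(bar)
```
[7, 8, 5, 1, 171]
[7, 8, 5, 1]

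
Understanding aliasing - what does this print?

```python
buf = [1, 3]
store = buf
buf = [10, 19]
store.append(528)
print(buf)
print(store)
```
[10, 19]
[1, 3, 528]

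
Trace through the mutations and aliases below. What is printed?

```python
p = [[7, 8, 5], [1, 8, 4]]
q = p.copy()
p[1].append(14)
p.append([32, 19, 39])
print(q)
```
[[7, 8, 5], [1, 8, 4, 14]]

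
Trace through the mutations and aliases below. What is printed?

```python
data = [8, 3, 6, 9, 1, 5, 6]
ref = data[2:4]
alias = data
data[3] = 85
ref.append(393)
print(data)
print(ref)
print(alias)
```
[8, 3, 6, 85, 1, 5, 6]
[6, 9, 393]
[8, 3, 6, 85, 1, 5, 6]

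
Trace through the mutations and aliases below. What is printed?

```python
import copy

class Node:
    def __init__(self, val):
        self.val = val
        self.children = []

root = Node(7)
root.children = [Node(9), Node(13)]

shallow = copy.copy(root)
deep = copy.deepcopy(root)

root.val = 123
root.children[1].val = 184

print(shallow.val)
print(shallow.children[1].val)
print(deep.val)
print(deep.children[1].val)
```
7
184
7
13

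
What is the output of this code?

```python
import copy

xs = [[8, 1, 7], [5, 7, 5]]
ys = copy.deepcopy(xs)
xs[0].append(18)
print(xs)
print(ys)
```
[[8, 1, 7, 18], [5, 7, 5]]
[[8, 1, 7], [5, 7, 5]]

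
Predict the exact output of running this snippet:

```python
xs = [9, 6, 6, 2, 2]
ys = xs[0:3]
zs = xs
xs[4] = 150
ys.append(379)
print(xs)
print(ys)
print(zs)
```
[9, 6, 6, 2, 150]
[9, 6, 6, 379]
[9, 6, 6, 2, 150]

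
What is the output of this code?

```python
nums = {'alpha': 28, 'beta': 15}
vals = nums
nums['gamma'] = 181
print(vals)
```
{'alpha': 28, 'beta': 15, 'gamma': 181}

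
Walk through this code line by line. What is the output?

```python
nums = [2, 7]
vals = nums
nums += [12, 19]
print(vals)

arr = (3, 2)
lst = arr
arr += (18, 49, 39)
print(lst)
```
[2, 7, 12, 19]
(3, 2)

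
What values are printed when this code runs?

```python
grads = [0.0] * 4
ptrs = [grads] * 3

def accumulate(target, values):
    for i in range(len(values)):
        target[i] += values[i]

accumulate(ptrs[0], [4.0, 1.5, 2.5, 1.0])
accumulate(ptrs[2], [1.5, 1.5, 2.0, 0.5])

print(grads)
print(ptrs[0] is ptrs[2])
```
[5.5, 3.0, 4.5, 1.5]
True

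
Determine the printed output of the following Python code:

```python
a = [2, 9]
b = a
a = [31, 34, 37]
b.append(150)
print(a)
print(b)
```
[31, 34, 37]
[2, 9, 150]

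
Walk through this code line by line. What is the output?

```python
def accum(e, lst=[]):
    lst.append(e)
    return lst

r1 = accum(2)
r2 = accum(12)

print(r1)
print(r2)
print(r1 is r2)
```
[2, 12]
[2, 12]
True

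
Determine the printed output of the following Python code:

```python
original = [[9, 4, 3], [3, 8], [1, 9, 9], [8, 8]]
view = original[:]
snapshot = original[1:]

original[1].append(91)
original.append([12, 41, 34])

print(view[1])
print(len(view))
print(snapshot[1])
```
[3, 8, 91]
4
[1, 9, 9]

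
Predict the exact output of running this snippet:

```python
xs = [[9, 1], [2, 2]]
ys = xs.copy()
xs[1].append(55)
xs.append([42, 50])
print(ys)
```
[[9, 1], [2, 2, 55]]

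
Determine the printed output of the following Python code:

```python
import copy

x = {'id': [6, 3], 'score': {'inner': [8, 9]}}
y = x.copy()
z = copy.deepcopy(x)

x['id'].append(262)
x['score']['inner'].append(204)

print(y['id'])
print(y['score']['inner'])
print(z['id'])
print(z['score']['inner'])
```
[6, 3, 262]
[8, 9, 204]
[6, 3]
[8, 9]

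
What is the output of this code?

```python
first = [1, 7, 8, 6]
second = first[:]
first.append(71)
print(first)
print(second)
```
[1, 7, 8, 6, 71]
[1, 7, 8, 6]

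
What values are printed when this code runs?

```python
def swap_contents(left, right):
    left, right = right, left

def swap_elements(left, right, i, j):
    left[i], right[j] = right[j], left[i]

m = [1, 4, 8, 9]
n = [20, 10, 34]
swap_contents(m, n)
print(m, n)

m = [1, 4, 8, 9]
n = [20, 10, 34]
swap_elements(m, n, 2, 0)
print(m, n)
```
[1, 4, 8, 9] [20, 10, 34]
[1, 4, 20, 9] [8, 10, 34]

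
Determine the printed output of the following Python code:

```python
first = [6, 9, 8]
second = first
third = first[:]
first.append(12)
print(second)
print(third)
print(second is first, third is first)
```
[6, 9, 8, 12]
[6, 9, 8]
True False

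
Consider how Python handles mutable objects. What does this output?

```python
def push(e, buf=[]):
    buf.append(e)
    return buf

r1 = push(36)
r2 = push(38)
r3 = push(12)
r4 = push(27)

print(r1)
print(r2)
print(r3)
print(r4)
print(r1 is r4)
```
[36, 38, 12, 27]
[36, 38, 12, 27]
[36, 38, 12, 27]
[36, 38, 12, 27]
True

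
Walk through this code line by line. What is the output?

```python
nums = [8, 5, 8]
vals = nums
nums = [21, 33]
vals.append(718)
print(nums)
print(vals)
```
[21, 33]
[8, 5, 8, 718]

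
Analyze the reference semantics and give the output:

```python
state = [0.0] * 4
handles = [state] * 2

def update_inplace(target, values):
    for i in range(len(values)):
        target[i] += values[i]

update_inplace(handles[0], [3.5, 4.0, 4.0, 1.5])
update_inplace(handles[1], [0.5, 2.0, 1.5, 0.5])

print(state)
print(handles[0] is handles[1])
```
[4.0, 6.0, 5.5, 2.0]
True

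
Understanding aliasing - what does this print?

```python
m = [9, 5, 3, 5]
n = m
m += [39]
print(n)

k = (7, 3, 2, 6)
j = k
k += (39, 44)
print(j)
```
[9, 5, 3, 5, 39]
(7, 3, 2, 6)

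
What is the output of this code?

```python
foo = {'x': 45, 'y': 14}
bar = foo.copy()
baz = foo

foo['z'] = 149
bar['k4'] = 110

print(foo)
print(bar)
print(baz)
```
{'x': 45, 'y': 14, 'z': 149}
{'x': 45, 'y': 14, 'k4': 110}
{'x': 45, 'y': 14, 'z': 149}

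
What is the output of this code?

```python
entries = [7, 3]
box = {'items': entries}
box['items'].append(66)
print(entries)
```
[7, 3, 66]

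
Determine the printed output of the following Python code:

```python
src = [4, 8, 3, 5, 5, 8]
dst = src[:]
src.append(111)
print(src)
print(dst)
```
[4, 8, 3, 5, 5, 8, 111]
[4, 8, 3, 5, 5, 8]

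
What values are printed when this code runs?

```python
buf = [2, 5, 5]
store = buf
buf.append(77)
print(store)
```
[2, 5, 5, 77]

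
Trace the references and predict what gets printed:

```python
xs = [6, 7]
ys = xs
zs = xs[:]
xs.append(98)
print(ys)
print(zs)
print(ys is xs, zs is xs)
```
[6, 7, 98]
[6, 7]
True False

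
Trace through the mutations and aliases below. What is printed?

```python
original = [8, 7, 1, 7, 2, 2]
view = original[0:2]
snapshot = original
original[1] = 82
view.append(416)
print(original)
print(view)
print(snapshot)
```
[8, 82, 1, 7, 2, 2]
[8, 7, 416]
[8, 82, 1, 7, 2, 2]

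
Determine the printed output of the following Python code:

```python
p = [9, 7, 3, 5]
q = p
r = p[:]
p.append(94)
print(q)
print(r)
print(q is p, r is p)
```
[9, 7, 3, 5, 94]
[9, 7, 3, 5]
True False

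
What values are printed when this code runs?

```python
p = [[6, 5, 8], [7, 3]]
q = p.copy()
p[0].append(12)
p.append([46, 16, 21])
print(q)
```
[[6, 5, 8, 12], [7, 3]]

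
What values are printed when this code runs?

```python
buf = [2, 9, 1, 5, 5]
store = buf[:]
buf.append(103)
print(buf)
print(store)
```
[2, 9, 1, 5, 5, 103]
[2, 9, 1, 5, 5]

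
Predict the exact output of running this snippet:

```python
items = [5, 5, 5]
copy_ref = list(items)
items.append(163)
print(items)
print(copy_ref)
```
[5, 5, 5, 163]
[5, 5, 5]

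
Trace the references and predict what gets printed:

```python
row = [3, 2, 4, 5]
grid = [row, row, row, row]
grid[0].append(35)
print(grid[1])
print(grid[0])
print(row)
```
[3, 2, 4, 5, 35]
[3, 2, 4, 5, 35]
[3, 2, 4, 5, 35]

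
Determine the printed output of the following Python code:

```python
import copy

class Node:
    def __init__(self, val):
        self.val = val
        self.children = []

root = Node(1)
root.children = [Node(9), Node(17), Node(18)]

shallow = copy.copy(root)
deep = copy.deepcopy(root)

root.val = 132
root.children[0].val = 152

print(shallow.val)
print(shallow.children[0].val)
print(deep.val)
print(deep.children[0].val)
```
1
152
1
9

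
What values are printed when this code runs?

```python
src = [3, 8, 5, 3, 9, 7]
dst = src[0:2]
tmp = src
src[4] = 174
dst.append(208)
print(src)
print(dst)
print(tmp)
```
[3, 8, 5, 3, 174, 7]
[3, 8, 208]
[3, 8, 5, 3, 174, 7]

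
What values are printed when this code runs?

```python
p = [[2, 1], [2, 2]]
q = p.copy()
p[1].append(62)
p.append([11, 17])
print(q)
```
[[2, 1], [2, 2, 62]]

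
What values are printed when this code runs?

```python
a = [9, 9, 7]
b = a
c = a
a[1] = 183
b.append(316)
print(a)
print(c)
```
[9, 183, 7, 316]
[9, 183, 7, 316]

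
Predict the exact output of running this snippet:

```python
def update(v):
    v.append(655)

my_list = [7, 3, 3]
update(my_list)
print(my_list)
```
[7, 3, 3, 655]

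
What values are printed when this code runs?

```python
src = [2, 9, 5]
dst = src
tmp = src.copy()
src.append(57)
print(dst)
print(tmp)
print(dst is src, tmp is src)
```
[2, 9, 5, 57]
[2, 9, 5]
True False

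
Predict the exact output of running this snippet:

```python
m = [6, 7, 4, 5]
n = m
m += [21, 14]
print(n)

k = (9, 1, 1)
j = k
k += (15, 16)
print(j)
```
[6, 7, 4, 5, 21, 14]
(9, 1, 1)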